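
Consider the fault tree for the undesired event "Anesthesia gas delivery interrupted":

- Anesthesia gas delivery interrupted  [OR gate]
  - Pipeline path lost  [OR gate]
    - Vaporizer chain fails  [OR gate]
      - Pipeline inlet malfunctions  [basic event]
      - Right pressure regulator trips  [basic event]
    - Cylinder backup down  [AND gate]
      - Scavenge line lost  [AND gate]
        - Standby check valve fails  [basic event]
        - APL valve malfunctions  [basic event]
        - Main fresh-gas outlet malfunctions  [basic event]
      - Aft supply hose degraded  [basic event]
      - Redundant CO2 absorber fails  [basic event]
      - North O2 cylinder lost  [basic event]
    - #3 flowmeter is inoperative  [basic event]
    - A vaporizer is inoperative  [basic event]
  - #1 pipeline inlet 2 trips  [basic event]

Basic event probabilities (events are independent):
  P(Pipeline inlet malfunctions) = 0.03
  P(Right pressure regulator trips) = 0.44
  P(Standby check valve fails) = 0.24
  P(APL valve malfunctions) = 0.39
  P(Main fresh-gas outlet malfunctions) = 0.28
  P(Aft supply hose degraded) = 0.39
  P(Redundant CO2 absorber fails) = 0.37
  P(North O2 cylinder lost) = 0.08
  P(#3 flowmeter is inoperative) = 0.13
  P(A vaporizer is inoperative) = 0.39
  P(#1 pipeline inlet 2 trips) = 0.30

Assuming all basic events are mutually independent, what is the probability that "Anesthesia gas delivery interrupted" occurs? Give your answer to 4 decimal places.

0.7983

P(Vaporizer chain fails) [OR] = 1 − (1−0.03) × (1−0.44) = 0.456800
P(Scavenge line lost) [AND] = 0.24 × 0.39 × 0.28 = 0.026208
P(Cylinder backup down) [AND] = 0.026208 × 0.39 × 0.37 × 0.08 = 0.000303
P(Pipeline path lost) [OR] = 1 − (1−0.456800) × (1−0.000303) × (1−0.13) × (1−0.39) = 0.711811
P(Anesthesia gas delivery interrupted) [OR] = 1 − (1−0.711811) × (1−0.30) = 0.798268
Rounded to 4 decimal places: P(Anesthesia gas delivery interrupted) ≈ 0.7983.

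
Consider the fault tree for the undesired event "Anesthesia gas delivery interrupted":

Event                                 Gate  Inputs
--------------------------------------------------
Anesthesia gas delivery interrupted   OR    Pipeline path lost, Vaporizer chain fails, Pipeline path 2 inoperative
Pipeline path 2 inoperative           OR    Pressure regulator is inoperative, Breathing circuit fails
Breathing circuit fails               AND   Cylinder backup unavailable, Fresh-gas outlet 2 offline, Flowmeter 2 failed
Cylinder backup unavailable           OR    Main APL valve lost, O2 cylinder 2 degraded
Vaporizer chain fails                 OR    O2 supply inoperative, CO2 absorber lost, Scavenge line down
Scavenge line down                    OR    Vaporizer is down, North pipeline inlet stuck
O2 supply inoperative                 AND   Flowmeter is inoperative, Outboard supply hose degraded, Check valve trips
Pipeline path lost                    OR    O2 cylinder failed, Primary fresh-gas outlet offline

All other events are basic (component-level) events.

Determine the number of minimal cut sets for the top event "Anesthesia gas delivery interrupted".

Pipeline path lost [OR]: union of children's cut sets → 2 cut set(s).
O2 supply inoperative [AND]: one cut set from each child combined → 1 × 1 × 1 = 1 cut set(s).
Scavenge line down [OR]: union of children's cut sets → 2 cut set(s).
Vaporizer chain fails [OR]: union of children's cut sets → 4 cut set(s).
Cylinder backup unavailable [OR]: union of children's cut sets → 2 cut set(s).
Breathing circuit fails [AND]: one cut set from each child combined → 2 × 1 × 1 = 2 cut set(s).
Pipeline path 2 inoperative [OR]: union of children's cut sets → 3 cut set(s).
Anesthesia gas delivery interrupted [OR]: union of children's cut sets → 9 cut set(s).
Minimal cut sets: {O2 cylinder failed}; {Primary fresh-gas outlet offline}; {Check valve trips, Flowmeter is inoperative, Outboard supply hose degraded}; {CO2 absorber lost}; {Vaporizer is down}; {North pipeline inlet stuck}; {Pressure regulator is inoperative}; {Flowmeter 2 failed, Fresh-gas outlet 2 offline, Main APL valve lost}; {Flowmeter 2 failed, Fresh-gas outlet 2 offline, O2 cylinder 2 degraded}.

9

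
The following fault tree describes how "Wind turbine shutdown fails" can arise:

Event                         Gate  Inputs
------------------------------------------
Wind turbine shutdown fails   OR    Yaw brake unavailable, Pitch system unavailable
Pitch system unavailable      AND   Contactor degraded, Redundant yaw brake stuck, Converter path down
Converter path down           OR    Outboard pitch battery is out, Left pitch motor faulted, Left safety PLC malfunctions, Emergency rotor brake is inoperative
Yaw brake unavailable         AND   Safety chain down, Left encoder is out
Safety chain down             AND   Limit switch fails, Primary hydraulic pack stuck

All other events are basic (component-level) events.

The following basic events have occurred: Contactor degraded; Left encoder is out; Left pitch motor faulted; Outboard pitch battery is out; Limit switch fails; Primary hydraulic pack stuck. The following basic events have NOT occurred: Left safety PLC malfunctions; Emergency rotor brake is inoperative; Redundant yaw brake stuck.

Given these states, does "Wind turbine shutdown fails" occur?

Safety chain down [AND]: Limit switch fails=occurs, Primary hydraulic pack stuck=occurs → all inputs occur → occurs.
Yaw brake unavailable [AND]: Safety chain down=occurs, Left encoder is out=occurs → all inputs occur → occurs.
Converter path down [OR]: Outboard pitch battery is out=occurs, Left pitch motor faulted=occurs, Left safety PLC malfunctions=not, Emergency rotor brake is inoperative=not → at least one input occurs → occurs.
Pitch system unavailable [AND]: Contactor degraded=occurs, Redundant yaw brake stuck=not, Converter path down=occurs → not all inputs occur → does not occur.
Wind turbine shutdown fails [OR]: Yaw brake unavailable=occurs, Pitch system unavailable=not → at least one input occurs → occurs.

Yes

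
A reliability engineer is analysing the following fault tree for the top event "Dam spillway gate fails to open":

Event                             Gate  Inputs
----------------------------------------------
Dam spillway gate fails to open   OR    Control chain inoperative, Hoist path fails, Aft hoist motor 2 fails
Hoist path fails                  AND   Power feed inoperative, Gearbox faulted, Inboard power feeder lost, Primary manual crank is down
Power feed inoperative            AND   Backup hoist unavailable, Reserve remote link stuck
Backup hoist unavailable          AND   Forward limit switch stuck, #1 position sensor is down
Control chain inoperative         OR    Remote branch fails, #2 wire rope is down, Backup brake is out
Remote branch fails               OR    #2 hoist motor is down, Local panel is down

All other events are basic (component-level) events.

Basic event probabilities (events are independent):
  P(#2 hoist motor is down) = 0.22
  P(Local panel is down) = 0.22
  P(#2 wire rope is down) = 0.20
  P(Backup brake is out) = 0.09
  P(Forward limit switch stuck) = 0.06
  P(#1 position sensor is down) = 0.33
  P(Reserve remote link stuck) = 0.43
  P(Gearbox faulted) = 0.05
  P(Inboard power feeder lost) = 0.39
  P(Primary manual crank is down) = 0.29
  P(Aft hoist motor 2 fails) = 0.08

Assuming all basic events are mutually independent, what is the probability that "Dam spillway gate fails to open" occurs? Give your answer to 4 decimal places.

P(Remote branch fails) [OR] = 1 − (1−0.22) × (1−0.22) = 0.391600
P(Control chain inoperative) [OR] = 1 − (1−0.391600) × (1−0.20) × (1−0.09) = 0.557085
P(Backup hoist unavailable) [AND] = 0.06 × 0.33 = 0.019800
P(Power feed inoperative) [AND] = 0.019800 × 0.43 = 0.008514
P(Hoist path fails) [AND] = 0.008514 × 0.05 × 0.39 × 0.29 = 0.000048
P(Dam spillway gate fails to open) [OR] = 1 − (1−0.557085) × (1−0.000048) × (1−0.08) = 0.592538
Rounded to 4 decimal places: P(Dam spillway gate fails to open) ≈ 0.5925.

0.5925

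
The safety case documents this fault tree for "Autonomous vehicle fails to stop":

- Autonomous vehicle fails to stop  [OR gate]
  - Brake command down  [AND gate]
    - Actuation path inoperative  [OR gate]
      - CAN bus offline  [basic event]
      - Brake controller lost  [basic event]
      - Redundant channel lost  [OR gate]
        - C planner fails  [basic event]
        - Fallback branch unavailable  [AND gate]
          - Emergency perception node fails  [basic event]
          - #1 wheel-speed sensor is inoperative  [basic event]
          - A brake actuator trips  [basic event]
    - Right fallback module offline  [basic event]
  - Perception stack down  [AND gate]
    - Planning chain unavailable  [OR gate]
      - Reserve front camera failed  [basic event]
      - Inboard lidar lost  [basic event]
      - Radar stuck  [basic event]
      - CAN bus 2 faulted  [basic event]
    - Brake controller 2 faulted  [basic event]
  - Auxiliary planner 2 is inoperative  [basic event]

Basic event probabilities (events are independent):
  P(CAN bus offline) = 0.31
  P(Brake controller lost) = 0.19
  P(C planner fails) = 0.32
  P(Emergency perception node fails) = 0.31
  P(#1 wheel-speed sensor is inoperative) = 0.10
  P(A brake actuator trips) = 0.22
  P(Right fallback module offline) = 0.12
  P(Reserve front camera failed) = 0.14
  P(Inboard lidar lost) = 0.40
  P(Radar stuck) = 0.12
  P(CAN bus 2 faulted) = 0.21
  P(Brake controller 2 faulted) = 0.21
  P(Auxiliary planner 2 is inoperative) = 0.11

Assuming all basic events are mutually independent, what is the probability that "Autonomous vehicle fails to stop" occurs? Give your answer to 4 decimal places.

P(Fallback branch unavailable) [AND] = 0.31 × 0.10 × 0.22 = 0.006820
P(Redundant channel lost) [OR] = 1 − (1−0.32) × (1−0.006820) = 0.324638
P(Actuation path inoperative) [OR] = 1 − (1−0.31) × (1−0.19) × (1−0.324638) = 0.622540
P(Brake command down) [AND] = 0.622540 × 0.12 = 0.074705
P(Planning chain unavailable) [OR] = 1 − (1−0.14) × (1−0.40) × (1−0.12) × (1−0.21) = 0.641277
P(Perception stack down) [AND] = 0.641277 × 0.21 = 0.134668
P(Autonomous vehicle fails to stop) [OR] = 1 − (1−0.074705) × (1−0.134668) × (1−0.11) = 0.287388
Rounded to 4 decimal places: P(Autonomous vehicle fails to stop) ≈ 0.2874.

0.2874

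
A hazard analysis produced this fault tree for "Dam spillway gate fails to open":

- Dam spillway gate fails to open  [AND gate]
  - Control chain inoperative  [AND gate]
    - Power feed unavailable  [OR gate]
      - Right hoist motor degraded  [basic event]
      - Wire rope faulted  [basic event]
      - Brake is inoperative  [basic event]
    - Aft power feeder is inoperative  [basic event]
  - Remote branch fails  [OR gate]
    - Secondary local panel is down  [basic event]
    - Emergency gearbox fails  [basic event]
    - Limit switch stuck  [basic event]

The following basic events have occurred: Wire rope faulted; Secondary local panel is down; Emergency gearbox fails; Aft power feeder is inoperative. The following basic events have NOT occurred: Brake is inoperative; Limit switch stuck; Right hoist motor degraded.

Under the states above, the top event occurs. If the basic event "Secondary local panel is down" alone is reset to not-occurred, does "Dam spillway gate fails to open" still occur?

Yes

Counterfactual: set "Secondary local panel is down" to not occurred.
Power feed unavailable [OR]: Right hoist motor degraded=not, Wire rope faulted=occurs, Brake is inoperative=not → at least one input occurs → occurs.
Control chain inoperative [AND]: Power feed unavailable=occurs, Aft power feeder is inoperative=occurs → all inputs occur → occurs.
Remote branch fails [OR]: Secondary local panel is down=not, Emergency gearbox fails=occurs, Limit switch stuck=not → at least one input occurs → occurs.
Dam spillway gate fails to open [AND]: Control chain inoperative=occurs, Remote branch fails=occurs → all inputs occur → occurs.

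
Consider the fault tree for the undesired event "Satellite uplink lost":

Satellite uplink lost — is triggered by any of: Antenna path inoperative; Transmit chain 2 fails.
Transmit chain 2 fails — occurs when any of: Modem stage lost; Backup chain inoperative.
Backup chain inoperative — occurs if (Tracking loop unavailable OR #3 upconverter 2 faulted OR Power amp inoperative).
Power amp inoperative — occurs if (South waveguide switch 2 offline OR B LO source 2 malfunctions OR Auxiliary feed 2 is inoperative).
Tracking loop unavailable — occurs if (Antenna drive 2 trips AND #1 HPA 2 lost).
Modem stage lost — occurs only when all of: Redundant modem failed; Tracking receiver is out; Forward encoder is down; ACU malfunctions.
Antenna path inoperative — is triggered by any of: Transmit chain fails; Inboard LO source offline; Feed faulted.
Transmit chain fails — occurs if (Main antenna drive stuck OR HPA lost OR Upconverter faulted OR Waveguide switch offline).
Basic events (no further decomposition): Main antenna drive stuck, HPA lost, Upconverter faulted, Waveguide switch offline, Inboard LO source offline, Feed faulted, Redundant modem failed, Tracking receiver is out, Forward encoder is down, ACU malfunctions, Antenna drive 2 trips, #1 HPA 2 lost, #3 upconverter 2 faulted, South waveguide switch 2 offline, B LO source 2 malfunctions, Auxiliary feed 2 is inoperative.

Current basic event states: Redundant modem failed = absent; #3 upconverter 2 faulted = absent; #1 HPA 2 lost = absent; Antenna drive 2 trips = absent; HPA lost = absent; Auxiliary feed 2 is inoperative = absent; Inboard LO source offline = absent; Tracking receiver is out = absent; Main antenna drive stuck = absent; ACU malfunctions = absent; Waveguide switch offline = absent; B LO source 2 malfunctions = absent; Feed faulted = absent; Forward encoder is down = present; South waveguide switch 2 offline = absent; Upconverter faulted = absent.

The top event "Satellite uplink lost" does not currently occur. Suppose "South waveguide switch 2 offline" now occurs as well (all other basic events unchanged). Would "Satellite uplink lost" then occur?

Counterfactual: set "South waveguide switch 2 offline" to occurred.
Transmit chain fails [OR]: Main antenna drive stuck=not, HPA lost=not, Upconverter faulted=not, Waveguide switch offline=not → no input occurs → does not occur.
Antenna path inoperative [OR]: Transmit chain fails=not, Inboard LO source offline=not, Feed faulted=not → no input occurs → does not occur.
Modem stage lost [AND]: Redundant modem failed=not, Tracking receiver is out=not, Forward encoder is down=occurs, ACU malfunctions=not → not all inputs occur → does not occur.
Tracking loop unavailable [AND]: Antenna drive 2 trips=not, #1 HPA 2 lost=not → not all inputs occur → does not occur.
Power amp inoperative [OR]: South waveguide switch 2 offline=occurs, B LO source 2 malfunctions=not, Auxiliary feed 2 is inoperative=not → at least one input occurs → occurs.
Backup chain inoperative [OR]: Tracking loop unavailable=not, #3 upconverter 2 faulted=not, Power amp inoperative=occurs → at least one input occurs → occurs.
Transmit chain 2 fails [OR]: Modem stage lost=not, Backup chain inoperative=occurs → at least one input occurs → occurs.
Satellite uplink lost [OR]: Antenna path inoperative=not, Transmit chain 2 fails=occurs → at least one input occurs → occurs.

Yes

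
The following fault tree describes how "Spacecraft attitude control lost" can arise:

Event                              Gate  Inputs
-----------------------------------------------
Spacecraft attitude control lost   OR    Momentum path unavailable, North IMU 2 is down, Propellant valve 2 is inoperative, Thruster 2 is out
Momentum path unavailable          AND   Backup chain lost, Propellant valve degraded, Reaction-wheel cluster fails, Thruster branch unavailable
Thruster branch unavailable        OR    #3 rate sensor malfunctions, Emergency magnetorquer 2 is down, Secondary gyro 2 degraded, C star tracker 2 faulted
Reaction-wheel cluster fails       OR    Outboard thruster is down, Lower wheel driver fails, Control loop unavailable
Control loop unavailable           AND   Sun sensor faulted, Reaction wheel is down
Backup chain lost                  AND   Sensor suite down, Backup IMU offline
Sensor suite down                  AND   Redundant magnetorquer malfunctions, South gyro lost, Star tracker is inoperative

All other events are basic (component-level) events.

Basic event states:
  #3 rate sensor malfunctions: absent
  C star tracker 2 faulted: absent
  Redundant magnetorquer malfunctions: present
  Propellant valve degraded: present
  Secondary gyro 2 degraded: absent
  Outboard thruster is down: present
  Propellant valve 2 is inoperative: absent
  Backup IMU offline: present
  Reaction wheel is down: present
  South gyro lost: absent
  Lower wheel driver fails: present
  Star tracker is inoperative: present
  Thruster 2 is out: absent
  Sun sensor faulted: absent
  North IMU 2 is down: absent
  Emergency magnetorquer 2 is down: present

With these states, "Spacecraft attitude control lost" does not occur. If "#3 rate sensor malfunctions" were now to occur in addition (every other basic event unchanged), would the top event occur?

Counterfactual: set "#3 rate sensor malfunctions" to occurred.
Sensor suite down [AND]: Redundant magnetorquer malfunctions=occurs, South gyro lost=not, Star tracker is inoperative=occurs → not all inputs occur → does not occur.
Backup chain lost [AND]: Sensor suite down=not, Backup IMU offline=occurs → not all inputs occur → does not occur.
Control loop unavailable [AND]: Sun sensor faulted=not, Reaction wheel is down=occurs → not all inputs occur → does not occur.
Reaction-wheel cluster fails [OR]: Outboard thruster is down=occurs, Lower wheel driver fails=occurs, Control loop unavailable=not → at least one input occurs → occurs.
Thruster branch unavailable [OR]: #3 rate sensor malfunctions=occurs, Emergency magnetorquer 2 is down=occurs, Secondary gyro 2 degraded=not, C star tracker 2 faulted=not → at least one input occurs → occurs.
Momentum path unavailable [AND]: Backup chain lost=not, Propellant valve degraded=occurs, Reaction-wheel cluster fails=occurs, Thruster branch unavailable=occurs → not all inputs occur → does not occur.
Spacecraft attitude control lost [OR]: Momentum path unavailable=not, North IMU 2 is down=not, Propellant valve 2 is inoperative=not, Thruster 2 is out=not → no input occurs → does not occur.

No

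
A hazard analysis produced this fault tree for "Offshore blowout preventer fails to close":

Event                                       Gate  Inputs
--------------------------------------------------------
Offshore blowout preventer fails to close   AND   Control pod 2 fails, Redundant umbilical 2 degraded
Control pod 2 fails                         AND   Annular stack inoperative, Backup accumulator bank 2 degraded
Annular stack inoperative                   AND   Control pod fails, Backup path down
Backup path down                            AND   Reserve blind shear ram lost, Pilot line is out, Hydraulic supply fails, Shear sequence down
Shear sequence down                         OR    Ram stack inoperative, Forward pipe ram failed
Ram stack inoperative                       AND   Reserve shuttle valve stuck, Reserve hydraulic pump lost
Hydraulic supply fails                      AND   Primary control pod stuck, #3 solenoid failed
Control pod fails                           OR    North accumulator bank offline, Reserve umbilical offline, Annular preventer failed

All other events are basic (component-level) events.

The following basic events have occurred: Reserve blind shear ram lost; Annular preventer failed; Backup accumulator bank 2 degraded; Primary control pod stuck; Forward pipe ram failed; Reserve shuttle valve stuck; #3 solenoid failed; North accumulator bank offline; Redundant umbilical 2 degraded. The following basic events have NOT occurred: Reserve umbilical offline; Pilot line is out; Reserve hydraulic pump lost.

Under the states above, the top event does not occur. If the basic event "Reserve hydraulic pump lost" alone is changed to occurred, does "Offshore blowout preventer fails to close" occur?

No

Counterfactual: set "Reserve hydraulic pump lost" to occurred.
Control pod fails [OR]: North accumulator bank offline=occurs, Reserve umbilical offline=not, Annular preventer failed=occurs → at least one input occurs → occurs.
Hydraulic supply fails [AND]: Primary control pod stuck=occurs, #3 solenoid failed=occurs → all inputs occur → occurs.
Ram stack inoperative [AND]: Reserve shuttle valve stuck=occurs, Reserve hydraulic pump lost=occurs → all inputs occur → occurs.
Shear sequence down [OR]: Ram stack inoperative=occurs, Forward pipe ram failed=occurs → at least one input occurs → occurs.
Backup path down [AND]: Reserve blind shear ram lost=occurs, Pilot line is out=not, Hydraulic supply fails=occurs, Shear sequence down=occurs → not all inputs occur → does not occur.
Annular stack inoperative [AND]: Control pod fails=occurs, Backup path down=not → not all inputs occur → does not occur.
Control pod 2 fails [AND]: Annular stack inoperative=not, Backup accumulator bank 2 degraded=occurs → not all inputs occur → does not occur.
Offshore blowout preventer fails to close [AND]: Control pod 2 fails=not, Redundant umbilical 2 degraded=occurs → not all inputs occur → does not occur.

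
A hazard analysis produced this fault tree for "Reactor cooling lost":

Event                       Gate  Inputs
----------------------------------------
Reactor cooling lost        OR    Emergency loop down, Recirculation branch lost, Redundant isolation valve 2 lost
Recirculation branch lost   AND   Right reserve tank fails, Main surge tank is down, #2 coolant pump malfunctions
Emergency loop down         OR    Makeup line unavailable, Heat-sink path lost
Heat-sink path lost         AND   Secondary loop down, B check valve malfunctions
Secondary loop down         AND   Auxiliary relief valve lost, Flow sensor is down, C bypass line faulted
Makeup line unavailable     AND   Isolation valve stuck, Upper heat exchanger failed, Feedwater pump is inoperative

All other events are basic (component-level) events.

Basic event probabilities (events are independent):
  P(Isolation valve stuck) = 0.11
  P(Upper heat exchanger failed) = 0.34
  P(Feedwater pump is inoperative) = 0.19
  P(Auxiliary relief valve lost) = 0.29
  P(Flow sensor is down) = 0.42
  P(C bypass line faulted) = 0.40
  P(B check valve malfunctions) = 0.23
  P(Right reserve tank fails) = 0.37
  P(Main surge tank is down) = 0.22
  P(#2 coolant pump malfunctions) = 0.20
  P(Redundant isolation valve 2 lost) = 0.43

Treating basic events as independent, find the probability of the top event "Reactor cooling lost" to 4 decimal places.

0.4495

P(Makeup line unavailable) [AND] = 0.11 × 0.34 × 0.19 = 0.007106
P(Secondary loop down) [AND] = 0.29 × 0.42 × 0.40 = 0.048720
P(Heat-sink path lost) [AND] = 0.048720 × 0.23 = 0.011206
P(Emergency loop down) [OR] = 1 − (1−0.007106) × (1−0.011206) = 0.018232
P(Recirculation branch lost) [AND] = 0.37 × 0.22 × 0.20 = 0.016280
P(Reactor cooling lost) [OR] = 1 − (1−0.018232) × (1−0.016280) × (1−0.43) = 0.449503
Rounded to 4 decimal places: P(Reactor cooling lost) ≈ 0.4495.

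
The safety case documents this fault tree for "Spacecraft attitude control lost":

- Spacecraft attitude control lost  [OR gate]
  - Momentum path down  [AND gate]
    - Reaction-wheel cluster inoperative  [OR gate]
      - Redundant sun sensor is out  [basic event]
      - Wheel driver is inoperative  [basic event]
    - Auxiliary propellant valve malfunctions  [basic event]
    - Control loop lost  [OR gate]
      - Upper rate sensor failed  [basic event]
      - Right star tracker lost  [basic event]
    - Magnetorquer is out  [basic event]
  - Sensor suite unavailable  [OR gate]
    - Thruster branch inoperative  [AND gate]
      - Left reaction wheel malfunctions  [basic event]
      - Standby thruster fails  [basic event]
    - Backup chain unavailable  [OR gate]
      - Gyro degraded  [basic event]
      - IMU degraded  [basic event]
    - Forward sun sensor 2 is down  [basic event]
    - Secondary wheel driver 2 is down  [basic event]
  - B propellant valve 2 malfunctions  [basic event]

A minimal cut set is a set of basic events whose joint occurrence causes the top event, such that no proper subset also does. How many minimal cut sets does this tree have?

10

Reaction-wheel cluster inoperative [OR]: union of children's cut sets → 2 cut set(s).
Control loop lost [OR]: union of children's cut sets → 2 cut set(s).
Momentum path down [AND]: one cut set from each child combined → 2 × 1 × 2 × 1 = 4 cut set(s).
Thruster branch inoperative [AND]: one cut set from each child combined → 1 × 1 = 1 cut set(s).
Backup chain unavailable [OR]: union of children's cut sets → 2 cut set(s).
Sensor suite unavailable [OR]: union of children's cut sets → 5 cut set(s).
Spacecraft attitude control lost [OR]: union of children's cut sets → 10 cut set(s).
Minimal cut sets: {Auxiliary propellant valve malfunctions, Magnetorquer is out, Redundant sun sensor is out, Upper rate sensor failed}; {Auxiliary propellant valve malfunctions, Magnetorquer is out, Redundant sun sensor is out, Right star tracker lost}; {Auxiliary propellant valve malfunctions, Magnetorquer is out, Upper rate sensor failed, Wheel driver is inoperative}; {Auxiliary propellant valve malfunctions, Magnetorquer is out, Right star tracker lost, Wheel driver is inoperative}; {Left reaction wheel malfunctions, Standby thruster fails}; {Gyro degraded}; {IMU degraded}; {Forward sun sensor 2 is down}; {Secondary wheel driver 2 is down}; {B propellant valve 2 malfunctions}.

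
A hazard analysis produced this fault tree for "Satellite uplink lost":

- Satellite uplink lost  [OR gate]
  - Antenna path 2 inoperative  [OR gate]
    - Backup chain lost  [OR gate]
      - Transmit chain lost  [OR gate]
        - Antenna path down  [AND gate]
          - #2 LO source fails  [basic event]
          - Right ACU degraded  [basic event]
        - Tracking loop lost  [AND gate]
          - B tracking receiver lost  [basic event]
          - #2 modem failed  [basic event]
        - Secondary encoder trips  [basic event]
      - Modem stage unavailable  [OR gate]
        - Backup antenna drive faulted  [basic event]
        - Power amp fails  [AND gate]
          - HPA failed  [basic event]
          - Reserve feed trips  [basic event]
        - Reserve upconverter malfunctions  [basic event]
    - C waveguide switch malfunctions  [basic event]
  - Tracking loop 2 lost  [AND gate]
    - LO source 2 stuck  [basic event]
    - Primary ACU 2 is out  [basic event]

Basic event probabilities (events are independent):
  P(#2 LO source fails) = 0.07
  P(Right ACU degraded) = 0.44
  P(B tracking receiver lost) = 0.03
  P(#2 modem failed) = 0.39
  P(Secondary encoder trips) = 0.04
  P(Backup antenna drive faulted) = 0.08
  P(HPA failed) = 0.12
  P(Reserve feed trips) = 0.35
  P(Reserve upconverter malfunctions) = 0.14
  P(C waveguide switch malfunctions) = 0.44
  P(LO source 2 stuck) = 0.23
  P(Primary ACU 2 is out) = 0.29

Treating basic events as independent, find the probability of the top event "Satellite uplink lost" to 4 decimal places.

0.6357

P(Antenna path down) [AND] = 0.07 × 0.44 = 0.030800
P(Tracking loop lost) [AND] = 0.03 × 0.39 = 0.011700
P(Transmit chain lost) [OR] = 1 − (1−0.030800) × (1−0.011700) × (1−0.04) = 0.080454
P(Power amp fails) [AND] = 0.12 × 0.35 = 0.042000
P(Modem stage unavailable) [OR] = 1 − (1−0.08) × (1−0.042000) × (1−0.14) = 0.242030
P(Backup chain lost) [OR] = 1 − (1−0.080454) × (1−0.242030) = 0.303012
P(Antenna path 2 inoperative) [OR] = 1 − (1−0.303012) × (1−0.44) = 0.609687
P(Tracking loop 2 lost) [AND] = 0.23 × 0.29 = 0.066700
P(Satellite uplink lost) [OR] = 1 − (1−0.609687) × (1−0.066700) = 0.635721
Rounded to 4 decimal places: P(Satellite uplink lost) ≈ 0.6357.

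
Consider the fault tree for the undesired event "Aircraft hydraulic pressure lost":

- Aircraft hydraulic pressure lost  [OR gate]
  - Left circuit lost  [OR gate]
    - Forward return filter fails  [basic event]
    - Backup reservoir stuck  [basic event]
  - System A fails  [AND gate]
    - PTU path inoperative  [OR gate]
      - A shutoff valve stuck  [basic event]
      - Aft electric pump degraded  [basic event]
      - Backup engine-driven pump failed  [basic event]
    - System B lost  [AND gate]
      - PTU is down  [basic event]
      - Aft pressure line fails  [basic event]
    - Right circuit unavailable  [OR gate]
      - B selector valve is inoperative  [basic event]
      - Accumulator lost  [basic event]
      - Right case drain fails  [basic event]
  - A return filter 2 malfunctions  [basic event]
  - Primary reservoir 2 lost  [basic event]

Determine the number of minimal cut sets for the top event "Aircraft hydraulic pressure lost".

Left circuit lost [OR]: union of children's cut sets → 2 cut set(s).
PTU path inoperative [OR]: union of children's cut sets → 3 cut set(s).
System B lost [AND]: one cut set from each child combined → 1 × 1 = 1 cut set(s).
Right circuit unavailable [OR]: union of children's cut sets → 3 cut set(s).
System A fails [AND]: one cut set from each child combined → 3 × 1 × 3 = 9 cut set(s).
Aircraft hydraulic pressure lost [OR]: union of children's cut sets → 13 cut set(s).

13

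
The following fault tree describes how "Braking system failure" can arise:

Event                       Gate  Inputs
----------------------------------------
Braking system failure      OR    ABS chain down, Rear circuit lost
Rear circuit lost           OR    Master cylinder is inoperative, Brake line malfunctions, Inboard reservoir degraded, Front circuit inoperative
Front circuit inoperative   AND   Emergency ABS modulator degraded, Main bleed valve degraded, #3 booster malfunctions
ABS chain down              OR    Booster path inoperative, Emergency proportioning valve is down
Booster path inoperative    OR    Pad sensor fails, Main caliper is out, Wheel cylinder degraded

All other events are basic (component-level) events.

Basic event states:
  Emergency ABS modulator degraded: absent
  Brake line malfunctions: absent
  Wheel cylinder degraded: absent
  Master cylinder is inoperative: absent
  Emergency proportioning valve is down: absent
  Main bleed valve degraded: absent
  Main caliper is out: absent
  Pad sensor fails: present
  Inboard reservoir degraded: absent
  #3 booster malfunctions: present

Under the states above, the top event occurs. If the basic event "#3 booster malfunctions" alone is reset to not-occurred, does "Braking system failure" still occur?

Yes

Counterfactual: set "#3 booster malfunctions" to not occurred.
Booster path inoperative [OR]: Pad sensor fails=occurs, Main caliper is out=not, Wheel cylinder degraded=not → at least one input occurs → occurs.
ABS chain down [OR]: Booster path inoperative=occurs, Emergency proportioning valve is down=not → at least one input occurs → occurs.
Front circuit inoperative [AND]: Emergency ABS modulator degraded=not, Main bleed valve degraded=not, #3 booster malfunctions=not → not all inputs occur → does not occur.
Rear circuit lost [OR]: Master cylinder is inoperative=not, Brake line malfunctions=not, Inboard reservoir degraded=not, Front circuit inoperative=not → no input occurs → does not occur.
Braking system failure [OR]: ABS chain down=occurs, Rear circuit lost=not → at least one input occurs → occurs.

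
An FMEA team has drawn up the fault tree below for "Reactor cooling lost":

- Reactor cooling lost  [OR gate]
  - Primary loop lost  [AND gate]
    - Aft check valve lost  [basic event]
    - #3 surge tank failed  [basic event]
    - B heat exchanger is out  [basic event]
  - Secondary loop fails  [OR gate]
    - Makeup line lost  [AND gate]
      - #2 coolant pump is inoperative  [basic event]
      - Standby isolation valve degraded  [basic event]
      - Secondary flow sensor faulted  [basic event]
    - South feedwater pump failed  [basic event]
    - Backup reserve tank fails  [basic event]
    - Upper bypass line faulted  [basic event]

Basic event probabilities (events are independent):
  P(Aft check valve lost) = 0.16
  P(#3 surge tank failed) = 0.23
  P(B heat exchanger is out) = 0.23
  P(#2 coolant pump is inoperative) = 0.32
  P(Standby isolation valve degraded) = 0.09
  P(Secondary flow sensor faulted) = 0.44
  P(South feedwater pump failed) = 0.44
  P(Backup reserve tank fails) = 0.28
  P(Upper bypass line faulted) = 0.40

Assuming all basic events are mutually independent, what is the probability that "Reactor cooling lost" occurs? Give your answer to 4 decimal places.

0.7632

P(Primary loop lost) [AND] = 0.16 × 0.23 × 0.23 = 0.008464
P(Makeup line lost) [AND] = 0.32 × 0.09 × 0.44 = 0.012672
P(Secondary loop fails) [OR] = 1 − (1−0.012672) × (1−0.44) × (1−0.28) × (1−0.40) = 0.761146
P(Reactor cooling lost) [OR] = 1 − (1−0.008464) × (1−0.761146) = 0.763168
Rounded to 4 decimal places: P(Reactor cooling lost) ≈ 0.7632.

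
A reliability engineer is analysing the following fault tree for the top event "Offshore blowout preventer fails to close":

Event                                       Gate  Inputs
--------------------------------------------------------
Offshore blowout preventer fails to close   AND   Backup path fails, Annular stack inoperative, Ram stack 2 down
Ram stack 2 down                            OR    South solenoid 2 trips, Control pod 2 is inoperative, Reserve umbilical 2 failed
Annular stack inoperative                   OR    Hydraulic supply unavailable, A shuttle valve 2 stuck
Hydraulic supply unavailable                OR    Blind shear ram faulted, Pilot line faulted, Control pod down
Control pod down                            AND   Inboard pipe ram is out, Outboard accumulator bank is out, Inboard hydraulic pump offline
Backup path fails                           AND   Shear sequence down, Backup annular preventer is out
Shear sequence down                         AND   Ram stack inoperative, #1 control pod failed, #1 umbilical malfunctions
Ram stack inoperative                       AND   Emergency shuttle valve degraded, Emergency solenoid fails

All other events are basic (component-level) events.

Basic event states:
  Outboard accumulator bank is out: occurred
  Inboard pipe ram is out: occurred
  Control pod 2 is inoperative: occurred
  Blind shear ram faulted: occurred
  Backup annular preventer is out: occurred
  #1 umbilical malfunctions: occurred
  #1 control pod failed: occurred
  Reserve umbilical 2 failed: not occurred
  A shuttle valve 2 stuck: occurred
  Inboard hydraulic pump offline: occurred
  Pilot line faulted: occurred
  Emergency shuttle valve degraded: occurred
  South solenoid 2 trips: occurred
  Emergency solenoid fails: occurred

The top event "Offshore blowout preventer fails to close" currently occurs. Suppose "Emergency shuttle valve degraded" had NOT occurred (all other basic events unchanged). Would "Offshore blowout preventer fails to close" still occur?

No

Counterfactual: set "Emergency shuttle valve degraded" to not occurred.
Ram stack inoperative [AND]: Emergency shuttle valve degraded=not, Emergency solenoid fails=occurs → not all inputs occur → does not occur.
Shear sequence down [AND]: Ram stack inoperative=not, #1 control pod failed=occurs, #1 umbilical malfunctions=occurs → not all inputs occur → does not occur.
Backup path fails [AND]: Shear sequence down=not, Backup annular preventer is out=occurs → not all inputs occur → does not occur.
Control pod down [AND]: Inboard pipe ram is out=occurs, Outboard accumulator bank is out=occurs, Inboard hydraulic pump offline=occurs → all inputs occur → occurs.
Hydraulic supply unavailable [OR]: Blind shear ram faulted=occurs, Pilot line faulted=occurs, Control pod down=occurs → at least one input occurs → occurs.
Annular stack inoperative [OR]: Hydraulic supply unavailable=occurs, A shuttle valve 2 stuck=occurs → at least one input occurs → occurs.
Ram stack 2 down [OR]: South solenoid 2 trips=occurs, Control pod 2 is inoperative=occurs, Reserve umbilical 2 failed=not → at least one input occurs → occurs.
Offshore blowout preventer fails to close [AND]: Backup path fails=not, Annular stack inoperative=occurs, Ram stack 2 down=occurs → not all inputs occur → does not occur.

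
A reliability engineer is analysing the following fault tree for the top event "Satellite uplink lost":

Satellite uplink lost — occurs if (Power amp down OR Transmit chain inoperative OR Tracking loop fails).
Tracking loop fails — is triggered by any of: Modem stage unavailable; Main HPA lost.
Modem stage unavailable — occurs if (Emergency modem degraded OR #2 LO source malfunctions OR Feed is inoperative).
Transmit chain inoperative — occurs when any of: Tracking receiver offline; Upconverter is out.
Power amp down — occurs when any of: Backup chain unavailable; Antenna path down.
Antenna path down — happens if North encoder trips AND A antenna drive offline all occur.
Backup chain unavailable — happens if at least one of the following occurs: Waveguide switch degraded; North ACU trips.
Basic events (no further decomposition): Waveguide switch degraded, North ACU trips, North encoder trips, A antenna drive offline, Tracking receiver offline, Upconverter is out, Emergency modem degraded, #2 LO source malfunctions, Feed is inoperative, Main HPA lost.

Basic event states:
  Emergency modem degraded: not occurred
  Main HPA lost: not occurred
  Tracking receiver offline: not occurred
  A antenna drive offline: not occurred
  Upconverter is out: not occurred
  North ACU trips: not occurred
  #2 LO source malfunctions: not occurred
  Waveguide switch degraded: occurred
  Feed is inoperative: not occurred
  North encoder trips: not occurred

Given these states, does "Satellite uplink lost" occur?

Yes

Backup chain unavailable [OR]: Waveguide switch degraded=occurs, North ACU trips=not → at least one input occurs → occurs.
Antenna path down [AND]: North encoder trips=not, A antenna drive offline=not → not all inputs occur → does not occur.
Power amp down [OR]: Backup chain unavailable=occurs, Antenna path down=not → at least one input occurs → occurs.
Transmit chain inoperative [OR]: Tracking receiver offline=not, Upconverter is out=not → no input occurs → does not occur.
Modem stage unavailable [OR]: Emergency modem degraded=not, #2 LO source malfunctions=not, Feed is inoperative=not → no input occurs → does not occur.
Tracking loop fails [OR]: Modem stage unavailable=not, Main HPA lost=not → no input occurs → does not occur.
Satellite uplink lost [OR]: Power amp down=occurs, Transmit chain inoperative=not, Tracking loop fails=not → at least one input occurs → occurs.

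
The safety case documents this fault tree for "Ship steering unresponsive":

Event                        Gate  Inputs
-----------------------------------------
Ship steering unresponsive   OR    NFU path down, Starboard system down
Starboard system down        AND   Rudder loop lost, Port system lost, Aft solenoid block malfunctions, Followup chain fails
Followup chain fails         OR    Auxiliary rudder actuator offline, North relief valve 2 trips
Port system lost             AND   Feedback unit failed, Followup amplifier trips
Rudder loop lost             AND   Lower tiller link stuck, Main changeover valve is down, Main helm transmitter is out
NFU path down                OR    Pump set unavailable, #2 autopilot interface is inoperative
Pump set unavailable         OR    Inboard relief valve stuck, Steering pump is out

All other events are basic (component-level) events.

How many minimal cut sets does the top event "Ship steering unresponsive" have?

5

Pump set unavailable [OR]: union of children's cut sets → 2 cut set(s).
NFU path down [OR]: union of children's cut sets → 3 cut set(s).
Rudder loop lost [AND]: one cut set from each child combined → 1 × 1 × 1 = 1 cut set(s).
Port system lost [AND]: one cut set from each child combined → 1 × 1 = 1 cut set(s).
Followup chain fails [OR]: union of children's cut sets → 2 cut set(s).
Starboard system down [AND]: one cut set from each child combined → 1 × 1 × 1 × 2 = 2 cut set(s).
Ship steering unresponsive [OR]: union of children's cut sets → 5 cut set(s).
Minimal cut sets: {Inboard relief valve stuck}; {Steering pump is out}; {#2 autopilot interface is inoperative}; {Aft solenoid block malfunctions, Auxiliary rudder actuator offline, Feedback unit failed, Followup amplifier trips, Lower tiller link stuck, Main changeover valve is down, Main helm transmitter is out}; {Aft solenoid block malfunctions, Feedback unit failed, Followup amplifier trips, Lower tiller link stuck, Main changeover valve is down, Main helm transmitter is out, North relief valve 2 trips}.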